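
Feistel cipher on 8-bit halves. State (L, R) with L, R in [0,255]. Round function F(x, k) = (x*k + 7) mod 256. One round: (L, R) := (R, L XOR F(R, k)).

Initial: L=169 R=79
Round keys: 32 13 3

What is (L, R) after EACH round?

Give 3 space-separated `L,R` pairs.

Answer: 79,78 78,178 178,83

Derivation:
Round 1 (k=32): L=79 R=78
Round 2 (k=13): L=78 R=178
Round 3 (k=3): L=178 R=83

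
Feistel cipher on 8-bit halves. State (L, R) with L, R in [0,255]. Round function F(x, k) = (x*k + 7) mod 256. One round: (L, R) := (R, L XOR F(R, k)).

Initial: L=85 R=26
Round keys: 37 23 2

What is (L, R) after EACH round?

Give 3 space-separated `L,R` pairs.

Round 1 (k=37): L=26 R=156
Round 2 (k=23): L=156 R=17
Round 3 (k=2): L=17 R=181

Answer: 26,156 156,17 17,181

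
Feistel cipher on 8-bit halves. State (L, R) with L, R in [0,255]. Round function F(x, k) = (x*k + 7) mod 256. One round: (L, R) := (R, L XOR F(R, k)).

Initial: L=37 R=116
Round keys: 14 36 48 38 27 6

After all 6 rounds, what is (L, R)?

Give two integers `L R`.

Answer: 204 161

Derivation:
Round 1 (k=14): L=116 R=122
Round 2 (k=36): L=122 R=91
Round 3 (k=48): L=91 R=109
Round 4 (k=38): L=109 R=110
Round 5 (k=27): L=110 R=204
Round 6 (k=6): L=204 R=161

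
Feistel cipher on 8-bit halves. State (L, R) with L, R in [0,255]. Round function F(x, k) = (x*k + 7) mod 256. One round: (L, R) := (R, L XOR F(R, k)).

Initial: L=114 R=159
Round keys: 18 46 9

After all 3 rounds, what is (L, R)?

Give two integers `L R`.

Answer: 86 74

Derivation:
Round 1 (k=18): L=159 R=71
Round 2 (k=46): L=71 R=86
Round 3 (k=9): L=86 R=74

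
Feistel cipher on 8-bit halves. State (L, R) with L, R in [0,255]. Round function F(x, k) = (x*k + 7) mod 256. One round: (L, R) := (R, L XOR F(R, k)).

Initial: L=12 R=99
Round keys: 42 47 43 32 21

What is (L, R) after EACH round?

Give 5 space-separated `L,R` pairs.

Answer: 99,73 73,13 13,127 127,234 234,70

Derivation:
Round 1 (k=42): L=99 R=73
Round 2 (k=47): L=73 R=13
Round 3 (k=43): L=13 R=127
Round 4 (k=32): L=127 R=234
Round 5 (k=21): L=234 R=70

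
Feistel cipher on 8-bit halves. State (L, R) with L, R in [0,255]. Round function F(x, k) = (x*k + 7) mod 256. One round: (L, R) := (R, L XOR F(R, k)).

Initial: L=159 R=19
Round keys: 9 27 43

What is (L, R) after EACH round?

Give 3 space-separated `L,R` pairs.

Answer: 19,45 45,213 213,227

Derivation:
Round 1 (k=9): L=19 R=45
Round 2 (k=27): L=45 R=213
Round 3 (k=43): L=213 R=227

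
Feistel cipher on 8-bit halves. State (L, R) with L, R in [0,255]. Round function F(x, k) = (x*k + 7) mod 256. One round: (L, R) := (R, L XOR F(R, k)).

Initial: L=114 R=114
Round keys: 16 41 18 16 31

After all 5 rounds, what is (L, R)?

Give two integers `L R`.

Answer: 177 48

Derivation:
Round 1 (k=16): L=114 R=85
Round 2 (k=41): L=85 R=214
Round 3 (k=18): L=214 R=70
Round 4 (k=16): L=70 R=177
Round 5 (k=31): L=177 R=48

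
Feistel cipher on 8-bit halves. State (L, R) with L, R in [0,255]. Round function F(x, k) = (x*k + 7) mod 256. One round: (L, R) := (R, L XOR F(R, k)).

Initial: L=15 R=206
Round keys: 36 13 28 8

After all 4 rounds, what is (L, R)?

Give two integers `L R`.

Answer: 179 102

Derivation:
Round 1 (k=36): L=206 R=240
Round 2 (k=13): L=240 R=249
Round 3 (k=28): L=249 R=179
Round 4 (k=8): L=179 R=102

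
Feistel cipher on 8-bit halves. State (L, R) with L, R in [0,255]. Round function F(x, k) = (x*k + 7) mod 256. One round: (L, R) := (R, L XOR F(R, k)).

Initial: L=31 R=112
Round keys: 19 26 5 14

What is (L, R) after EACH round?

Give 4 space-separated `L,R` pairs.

Round 1 (k=19): L=112 R=72
Round 2 (k=26): L=72 R=39
Round 3 (k=5): L=39 R=130
Round 4 (k=14): L=130 R=4

Answer: 112,72 72,39 39,130 130,4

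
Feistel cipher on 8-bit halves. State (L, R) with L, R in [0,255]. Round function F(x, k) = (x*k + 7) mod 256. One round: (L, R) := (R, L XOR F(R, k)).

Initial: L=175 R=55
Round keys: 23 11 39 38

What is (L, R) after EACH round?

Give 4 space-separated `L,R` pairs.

Answer: 55,87 87,243 243,91 91,122

Derivation:
Round 1 (k=23): L=55 R=87
Round 2 (k=11): L=87 R=243
Round 3 (k=39): L=243 R=91
Round 4 (k=38): L=91 R=122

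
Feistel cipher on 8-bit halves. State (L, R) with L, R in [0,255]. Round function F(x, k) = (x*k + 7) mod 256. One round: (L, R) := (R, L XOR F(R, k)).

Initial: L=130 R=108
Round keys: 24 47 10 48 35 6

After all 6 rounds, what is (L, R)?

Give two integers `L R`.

Answer: 164 198

Derivation:
Round 1 (k=24): L=108 R=165
Round 2 (k=47): L=165 R=62
Round 3 (k=10): L=62 R=214
Round 4 (k=48): L=214 R=25
Round 5 (k=35): L=25 R=164
Round 6 (k=6): L=164 R=198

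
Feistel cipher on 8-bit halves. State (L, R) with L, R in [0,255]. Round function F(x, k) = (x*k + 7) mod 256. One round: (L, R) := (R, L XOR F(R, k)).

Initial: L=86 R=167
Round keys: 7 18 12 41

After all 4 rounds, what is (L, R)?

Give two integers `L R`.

Round 1 (k=7): L=167 R=206
Round 2 (k=18): L=206 R=36
Round 3 (k=12): L=36 R=121
Round 4 (k=41): L=121 R=76

Answer: 121 76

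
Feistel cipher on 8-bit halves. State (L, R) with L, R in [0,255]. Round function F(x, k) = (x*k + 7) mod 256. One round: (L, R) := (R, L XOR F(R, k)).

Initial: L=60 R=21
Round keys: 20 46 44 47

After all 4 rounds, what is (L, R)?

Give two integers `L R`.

Round 1 (k=20): L=21 R=151
Round 2 (k=46): L=151 R=60
Round 3 (k=44): L=60 R=192
Round 4 (k=47): L=192 R=123

Answer: 192 123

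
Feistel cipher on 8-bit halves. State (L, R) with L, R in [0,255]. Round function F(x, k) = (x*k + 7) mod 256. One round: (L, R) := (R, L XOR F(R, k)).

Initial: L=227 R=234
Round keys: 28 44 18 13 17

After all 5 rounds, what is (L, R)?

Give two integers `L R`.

Round 1 (k=28): L=234 R=124
Round 2 (k=44): L=124 R=189
Round 3 (k=18): L=189 R=45
Round 4 (k=13): L=45 R=237
Round 5 (k=17): L=237 R=233

Answer: 237 233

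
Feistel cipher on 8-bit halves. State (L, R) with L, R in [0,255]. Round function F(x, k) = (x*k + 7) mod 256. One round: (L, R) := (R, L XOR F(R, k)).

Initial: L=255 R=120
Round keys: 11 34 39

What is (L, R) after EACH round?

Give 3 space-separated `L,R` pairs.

Round 1 (k=11): L=120 R=208
Round 2 (k=34): L=208 R=223
Round 3 (k=39): L=223 R=208

Answer: 120,208 208,223 223,208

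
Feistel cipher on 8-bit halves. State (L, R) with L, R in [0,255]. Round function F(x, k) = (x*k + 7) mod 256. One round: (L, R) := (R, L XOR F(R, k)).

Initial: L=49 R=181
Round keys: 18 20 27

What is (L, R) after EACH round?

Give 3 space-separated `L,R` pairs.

Round 1 (k=18): L=181 R=240
Round 2 (k=20): L=240 R=114
Round 3 (k=27): L=114 R=253

Answer: 181,240 240,114 114,253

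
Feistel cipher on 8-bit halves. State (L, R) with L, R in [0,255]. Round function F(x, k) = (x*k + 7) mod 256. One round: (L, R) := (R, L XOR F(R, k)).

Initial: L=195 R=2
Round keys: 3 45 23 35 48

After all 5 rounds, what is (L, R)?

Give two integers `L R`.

Round 1 (k=3): L=2 R=206
Round 2 (k=45): L=206 R=63
Round 3 (k=23): L=63 R=126
Round 4 (k=35): L=126 R=126
Round 5 (k=48): L=126 R=217

Answer: 126 217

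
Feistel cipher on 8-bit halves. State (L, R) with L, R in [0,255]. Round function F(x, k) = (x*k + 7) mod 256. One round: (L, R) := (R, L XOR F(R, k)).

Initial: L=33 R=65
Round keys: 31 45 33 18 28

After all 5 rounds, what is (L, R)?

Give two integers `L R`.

Answer: 242 18

Derivation:
Round 1 (k=31): L=65 R=199
Round 2 (k=45): L=199 R=67
Round 3 (k=33): L=67 R=109
Round 4 (k=18): L=109 R=242
Round 5 (k=28): L=242 R=18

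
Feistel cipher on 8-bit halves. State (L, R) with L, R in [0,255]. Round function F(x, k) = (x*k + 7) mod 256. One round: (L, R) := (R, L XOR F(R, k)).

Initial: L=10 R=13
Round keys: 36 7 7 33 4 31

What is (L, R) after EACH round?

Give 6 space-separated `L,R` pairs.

Round 1 (k=36): L=13 R=209
Round 2 (k=7): L=209 R=179
Round 3 (k=7): L=179 R=61
Round 4 (k=33): L=61 R=87
Round 5 (k=4): L=87 R=94
Round 6 (k=31): L=94 R=62

Answer: 13,209 209,179 179,61 61,87 87,94 94,62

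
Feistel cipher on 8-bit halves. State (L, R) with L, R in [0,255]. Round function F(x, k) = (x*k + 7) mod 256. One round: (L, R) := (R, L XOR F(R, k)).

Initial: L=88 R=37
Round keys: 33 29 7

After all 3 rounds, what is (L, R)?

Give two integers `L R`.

Round 1 (k=33): L=37 R=148
Round 2 (k=29): L=148 R=238
Round 3 (k=7): L=238 R=29

Answer: 238 29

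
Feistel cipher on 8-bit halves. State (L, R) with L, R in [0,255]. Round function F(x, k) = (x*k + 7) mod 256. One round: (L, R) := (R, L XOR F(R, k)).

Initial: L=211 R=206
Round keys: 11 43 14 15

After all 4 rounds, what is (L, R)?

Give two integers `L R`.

Round 1 (k=11): L=206 R=50
Round 2 (k=43): L=50 R=163
Round 3 (k=14): L=163 R=195
Round 4 (k=15): L=195 R=215

Answer: 195 215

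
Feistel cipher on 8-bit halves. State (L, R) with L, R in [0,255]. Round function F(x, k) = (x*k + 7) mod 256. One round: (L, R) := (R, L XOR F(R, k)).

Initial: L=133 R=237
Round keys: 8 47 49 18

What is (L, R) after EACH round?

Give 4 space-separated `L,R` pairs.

Round 1 (k=8): L=237 R=234
Round 2 (k=47): L=234 R=16
Round 3 (k=49): L=16 R=253
Round 4 (k=18): L=253 R=193

Answer: 237,234 234,16 16,253 253,193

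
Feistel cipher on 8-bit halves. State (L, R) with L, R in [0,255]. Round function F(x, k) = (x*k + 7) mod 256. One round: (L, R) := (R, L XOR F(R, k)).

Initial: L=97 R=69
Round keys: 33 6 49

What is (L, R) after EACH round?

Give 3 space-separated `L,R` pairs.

Round 1 (k=33): L=69 R=141
Round 2 (k=6): L=141 R=16
Round 3 (k=49): L=16 R=154

Answer: 69,141 141,16 16,154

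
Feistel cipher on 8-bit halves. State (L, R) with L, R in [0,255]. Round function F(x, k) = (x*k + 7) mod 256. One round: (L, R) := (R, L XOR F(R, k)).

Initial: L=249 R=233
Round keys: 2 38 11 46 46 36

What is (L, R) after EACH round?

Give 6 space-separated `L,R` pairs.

Answer: 233,32 32,46 46,33 33,219 219,64 64,220

Derivation:
Round 1 (k=2): L=233 R=32
Round 2 (k=38): L=32 R=46
Round 3 (k=11): L=46 R=33
Round 4 (k=46): L=33 R=219
Round 5 (k=46): L=219 R=64
Round 6 (k=36): L=64 R=220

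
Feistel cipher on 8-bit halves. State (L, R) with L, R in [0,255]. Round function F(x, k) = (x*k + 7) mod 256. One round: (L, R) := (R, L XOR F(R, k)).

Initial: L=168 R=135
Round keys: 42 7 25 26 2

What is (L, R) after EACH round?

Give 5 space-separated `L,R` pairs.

Answer: 135,133 133,45 45,233 233,156 156,214

Derivation:
Round 1 (k=42): L=135 R=133
Round 2 (k=7): L=133 R=45
Round 3 (k=25): L=45 R=233
Round 4 (k=26): L=233 R=156
Round 5 (k=2): L=156 R=214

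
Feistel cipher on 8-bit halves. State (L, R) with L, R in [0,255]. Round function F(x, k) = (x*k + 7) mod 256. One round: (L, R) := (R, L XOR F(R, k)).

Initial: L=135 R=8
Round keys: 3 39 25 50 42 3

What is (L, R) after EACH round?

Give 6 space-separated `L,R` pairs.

Answer: 8,152 152,39 39,78 78,100 100,33 33,14

Derivation:
Round 1 (k=3): L=8 R=152
Round 2 (k=39): L=152 R=39
Round 3 (k=25): L=39 R=78
Round 4 (k=50): L=78 R=100
Round 5 (k=42): L=100 R=33
Round 6 (k=3): L=33 R=14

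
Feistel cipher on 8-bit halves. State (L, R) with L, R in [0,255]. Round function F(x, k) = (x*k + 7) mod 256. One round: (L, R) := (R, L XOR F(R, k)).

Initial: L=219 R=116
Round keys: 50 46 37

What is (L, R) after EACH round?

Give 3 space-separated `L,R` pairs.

Round 1 (k=50): L=116 R=116
Round 2 (k=46): L=116 R=171
Round 3 (k=37): L=171 R=202

Answer: 116,116 116,171 171,202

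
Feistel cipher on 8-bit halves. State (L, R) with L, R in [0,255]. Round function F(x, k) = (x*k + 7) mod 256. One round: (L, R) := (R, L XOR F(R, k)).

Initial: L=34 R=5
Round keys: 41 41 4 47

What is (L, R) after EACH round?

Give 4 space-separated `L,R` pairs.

Answer: 5,246 246,104 104,81 81,142

Derivation:
Round 1 (k=41): L=5 R=246
Round 2 (k=41): L=246 R=104
Round 3 (k=4): L=104 R=81
Round 4 (k=47): L=81 R=142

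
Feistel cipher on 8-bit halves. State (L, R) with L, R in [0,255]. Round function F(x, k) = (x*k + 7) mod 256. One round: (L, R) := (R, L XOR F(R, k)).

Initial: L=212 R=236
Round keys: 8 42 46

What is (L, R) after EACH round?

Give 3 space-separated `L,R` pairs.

Answer: 236,179 179,137 137,22

Derivation:
Round 1 (k=8): L=236 R=179
Round 2 (k=42): L=179 R=137
Round 3 (k=46): L=137 R=22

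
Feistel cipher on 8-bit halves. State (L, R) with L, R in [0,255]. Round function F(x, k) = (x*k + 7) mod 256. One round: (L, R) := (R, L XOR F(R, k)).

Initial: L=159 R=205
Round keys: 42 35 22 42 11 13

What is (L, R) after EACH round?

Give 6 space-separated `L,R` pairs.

Round 1 (k=42): L=205 R=54
Round 2 (k=35): L=54 R=164
Round 3 (k=22): L=164 R=41
Round 4 (k=42): L=41 R=101
Round 5 (k=11): L=101 R=119
Round 6 (k=13): L=119 R=119

Answer: 205,54 54,164 164,41 41,101 101,119 119,119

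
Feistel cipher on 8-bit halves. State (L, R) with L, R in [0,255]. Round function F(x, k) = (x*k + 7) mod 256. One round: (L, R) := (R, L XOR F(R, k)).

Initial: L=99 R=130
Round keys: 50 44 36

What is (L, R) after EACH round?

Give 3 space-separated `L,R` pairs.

Round 1 (k=50): L=130 R=8
Round 2 (k=44): L=8 R=229
Round 3 (k=36): L=229 R=51

Answer: 130,8 8,229 229,51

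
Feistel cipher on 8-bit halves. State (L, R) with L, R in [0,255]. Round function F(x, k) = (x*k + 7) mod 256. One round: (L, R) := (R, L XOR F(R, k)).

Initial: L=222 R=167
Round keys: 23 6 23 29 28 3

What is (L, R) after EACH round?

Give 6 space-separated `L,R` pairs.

Answer: 167,214 214,172 172,173 173,12 12,250 250,249

Derivation:
Round 1 (k=23): L=167 R=214
Round 2 (k=6): L=214 R=172
Round 3 (k=23): L=172 R=173
Round 4 (k=29): L=173 R=12
Round 5 (k=28): L=12 R=250
Round 6 (k=3): L=250 R=249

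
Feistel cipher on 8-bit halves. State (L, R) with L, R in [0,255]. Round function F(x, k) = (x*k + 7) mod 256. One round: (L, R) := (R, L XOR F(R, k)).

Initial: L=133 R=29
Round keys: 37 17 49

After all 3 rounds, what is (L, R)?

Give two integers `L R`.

Answer: 137 253

Derivation:
Round 1 (k=37): L=29 R=189
Round 2 (k=17): L=189 R=137
Round 3 (k=49): L=137 R=253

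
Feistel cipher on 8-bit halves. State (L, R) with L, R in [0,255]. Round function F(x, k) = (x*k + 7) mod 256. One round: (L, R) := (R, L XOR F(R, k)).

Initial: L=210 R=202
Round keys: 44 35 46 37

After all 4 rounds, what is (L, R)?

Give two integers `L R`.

Round 1 (k=44): L=202 R=109
Round 2 (k=35): L=109 R=36
Round 3 (k=46): L=36 R=18
Round 4 (k=37): L=18 R=133

Answer: 18 133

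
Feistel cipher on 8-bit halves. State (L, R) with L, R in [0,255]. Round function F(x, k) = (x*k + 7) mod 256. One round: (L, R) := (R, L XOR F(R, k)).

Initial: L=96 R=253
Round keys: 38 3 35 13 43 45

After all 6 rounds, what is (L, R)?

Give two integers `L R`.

Round 1 (k=38): L=253 R=245
Round 2 (k=3): L=245 R=27
Round 3 (k=35): L=27 R=77
Round 4 (k=13): L=77 R=235
Round 5 (k=43): L=235 R=205
Round 6 (k=45): L=205 R=251

Answer: 205 251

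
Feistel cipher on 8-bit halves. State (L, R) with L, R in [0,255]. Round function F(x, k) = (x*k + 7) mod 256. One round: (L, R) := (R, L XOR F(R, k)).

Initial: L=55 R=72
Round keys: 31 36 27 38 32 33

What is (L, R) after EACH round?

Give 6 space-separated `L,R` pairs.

Answer: 72,136 136,111 111,52 52,208 208,51 51,74

Derivation:
Round 1 (k=31): L=72 R=136
Round 2 (k=36): L=136 R=111
Round 3 (k=27): L=111 R=52
Round 4 (k=38): L=52 R=208
Round 5 (k=32): L=208 R=51
Round 6 (k=33): L=51 R=74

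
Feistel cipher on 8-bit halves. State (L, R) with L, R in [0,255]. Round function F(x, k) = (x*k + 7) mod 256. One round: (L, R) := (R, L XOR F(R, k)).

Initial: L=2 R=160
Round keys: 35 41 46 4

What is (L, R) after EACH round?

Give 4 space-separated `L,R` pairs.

Round 1 (k=35): L=160 R=229
Round 2 (k=41): L=229 R=20
Round 3 (k=46): L=20 R=122
Round 4 (k=4): L=122 R=251

Answer: 160,229 229,20 20,122 122,251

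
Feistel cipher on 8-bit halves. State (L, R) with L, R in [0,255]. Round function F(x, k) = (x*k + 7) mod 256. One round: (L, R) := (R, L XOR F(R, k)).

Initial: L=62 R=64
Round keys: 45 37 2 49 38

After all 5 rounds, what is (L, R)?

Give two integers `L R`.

Answer: 217 203

Derivation:
Round 1 (k=45): L=64 R=121
Round 2 (k=37): L=121 R=196
Round 3 (k=2): L=196 R=246
Round 4 (k=49): L=246 R=217
Round 5 (k=38): L=217 R=203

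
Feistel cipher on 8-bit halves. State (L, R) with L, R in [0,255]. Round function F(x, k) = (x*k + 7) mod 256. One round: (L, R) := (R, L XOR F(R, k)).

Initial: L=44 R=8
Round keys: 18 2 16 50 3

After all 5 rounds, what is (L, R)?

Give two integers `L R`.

Answer: 106 169

Derivation:
Round 1 (k=18): L=8 R=187
Round 2 (k=2): L=187 R=117
Round 3 (k=16): L=117 R=236
Round 4 (k=50): L=236 R=106
Round 5 (k=3): L=106 R=169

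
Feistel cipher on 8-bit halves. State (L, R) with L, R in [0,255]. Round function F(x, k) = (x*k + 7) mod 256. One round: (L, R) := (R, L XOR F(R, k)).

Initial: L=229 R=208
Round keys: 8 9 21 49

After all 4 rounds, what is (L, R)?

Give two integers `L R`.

Answer: 134 4

Derivation:
Round 1 (k=8): L=208 R=98
Round 2 (k=9): L=98 R=169
Round 3 (k=21): L=169 R=134
Round 4 (k=49): L=134 R=4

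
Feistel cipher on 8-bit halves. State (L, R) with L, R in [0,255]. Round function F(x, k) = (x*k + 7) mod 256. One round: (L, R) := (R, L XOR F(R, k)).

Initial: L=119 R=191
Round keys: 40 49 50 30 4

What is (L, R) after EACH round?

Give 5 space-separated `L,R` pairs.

Round 1 (k=40): L=191 R=168
Round 2 (k=49): L=168 R=144
Round 3 (k=50): L=144 R=143
Round 4 (k=30): L=143 R=89
Round 5 (k=4): L=89 R=228

Answer: 191,168 168,144 144,143 143,89 89,228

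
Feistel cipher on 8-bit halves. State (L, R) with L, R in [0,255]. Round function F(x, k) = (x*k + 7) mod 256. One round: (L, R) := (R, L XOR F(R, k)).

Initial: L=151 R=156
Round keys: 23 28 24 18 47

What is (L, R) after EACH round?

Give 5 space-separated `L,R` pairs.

Answer: 156,156 156,139 139,147 147,214 214,194

Derivation:
Round 1 (k=23): L=156 R=156
Round 2 (k=28): L=156 R=139
Round 3 (k=24): L=139 R=147
Round 4 (k=18): L=147 R=214
Round 5 (k=47): L=214 R=194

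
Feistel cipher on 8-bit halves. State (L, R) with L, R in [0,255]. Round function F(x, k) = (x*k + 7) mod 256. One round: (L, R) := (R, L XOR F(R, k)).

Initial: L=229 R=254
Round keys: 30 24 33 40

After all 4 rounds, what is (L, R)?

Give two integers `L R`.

Answer: 254 30

Derivation:
Round 1 (k=30): L=254 R=46
Round 2 (k=24): L=46 R=169
Round 3 (k=33): L=169 R=254
Round 4 (k=40): L=254 R=30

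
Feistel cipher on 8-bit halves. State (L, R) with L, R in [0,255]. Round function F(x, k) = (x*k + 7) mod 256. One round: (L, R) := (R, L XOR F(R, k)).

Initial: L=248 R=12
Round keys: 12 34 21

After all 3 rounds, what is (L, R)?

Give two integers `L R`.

Answer: 201 235

Derivation:
Round 1 (k=12): L=12 R=111
Round 2 (k=34): L=111 R=201
Round 3 (k=21): L=201 R=235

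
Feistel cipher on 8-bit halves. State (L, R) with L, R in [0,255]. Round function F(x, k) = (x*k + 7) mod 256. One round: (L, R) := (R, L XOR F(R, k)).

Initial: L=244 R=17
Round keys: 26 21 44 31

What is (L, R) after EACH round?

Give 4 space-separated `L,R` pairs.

Round 1 (k=26): L=17 R=53
Round 2 (k=21): L=53 R=113
Round 3 (k=44): L=113 R=70
Round 4 (k=31): L=70 R=240

Answer: 17,53 53,113 113,70 70,240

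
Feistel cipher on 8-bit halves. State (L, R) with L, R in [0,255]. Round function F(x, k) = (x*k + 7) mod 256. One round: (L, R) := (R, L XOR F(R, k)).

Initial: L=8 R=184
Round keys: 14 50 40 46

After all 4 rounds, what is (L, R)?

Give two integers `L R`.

Answer: 16 74

Derivation:
Round 1 (k=14): L=184 R=31
Round 2 (k=50): L=31 R=173
Round 3 (k=40): L=173 R=16
Round 4 (k=46): L=16 R=74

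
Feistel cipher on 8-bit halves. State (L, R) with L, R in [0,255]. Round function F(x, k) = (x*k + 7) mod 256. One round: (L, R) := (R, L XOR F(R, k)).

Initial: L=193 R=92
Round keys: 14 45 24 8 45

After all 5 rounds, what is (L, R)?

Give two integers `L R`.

Answer: 238 12

Derivation:
Round 1 (k=14): L=92 R=206
Round 2 (k=45): L=206 R=97
Round 3 (k=24): L=97 R=209
Round 4 (k=8): L=209 R=238
Round 5 (k=45): L=238 R=12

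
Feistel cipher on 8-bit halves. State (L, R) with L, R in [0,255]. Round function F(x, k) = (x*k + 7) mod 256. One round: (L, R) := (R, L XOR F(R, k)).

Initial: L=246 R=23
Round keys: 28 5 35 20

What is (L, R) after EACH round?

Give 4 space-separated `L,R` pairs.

Answer: 23,125 125,111 111,73 73,212

Derivation:
Round 1 (k=28): L=23 R=125
Round 2 (k=5): L=125 R=111
Round 3 (k=35): L=111 R=73
Round 4 (k=20): L=73 R=212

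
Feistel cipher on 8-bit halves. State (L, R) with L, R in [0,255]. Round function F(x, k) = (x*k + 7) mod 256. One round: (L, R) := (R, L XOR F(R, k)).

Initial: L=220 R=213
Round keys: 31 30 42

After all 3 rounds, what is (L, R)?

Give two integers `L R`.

Round 1 (k=31): L=213 R=14
Round 2 (k=30): L=14 R=126
Round 3 (k=42): L=126 R=189

Answer: 126 189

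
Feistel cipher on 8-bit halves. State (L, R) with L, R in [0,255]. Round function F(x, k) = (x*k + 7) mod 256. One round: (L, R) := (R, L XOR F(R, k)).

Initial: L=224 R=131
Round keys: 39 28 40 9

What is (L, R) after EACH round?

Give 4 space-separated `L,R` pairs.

Answer: 131,28 28,148 148,59 59,142

Derivation:
Round 1 (k=39): L=131 R=28
Round 2 (k=28): L=28 R=148
Round 3 (k=40): L=148 R=59
Round 4 (k=9): L=59 R=142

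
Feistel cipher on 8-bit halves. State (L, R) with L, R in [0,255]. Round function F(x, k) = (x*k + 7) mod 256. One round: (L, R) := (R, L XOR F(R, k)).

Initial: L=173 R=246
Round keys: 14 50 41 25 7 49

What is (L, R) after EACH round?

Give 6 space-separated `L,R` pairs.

Round 1 (k=14): L=246 R=214
Round 2 (k=50): L=214 R=37
Round 3 (k=41): L=37 R=34
Round 4 (k=25): L=34 R=124
Round 5 (k=7): L=124 R=73
Round 6 (k=49): L=73 R=124

Answer: 246,214 214,37 37,34 34,124 124,73 73,124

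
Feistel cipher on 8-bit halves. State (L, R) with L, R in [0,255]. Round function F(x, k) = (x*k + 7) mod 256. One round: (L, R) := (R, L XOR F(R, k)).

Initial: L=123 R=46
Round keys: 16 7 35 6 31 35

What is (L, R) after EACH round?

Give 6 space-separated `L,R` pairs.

Answer: 46,156 156,101 101,74 74,166 166,107 107,14

Derivation:
Round 1 (k=16): L=46 R=156
Round 2 (k=7): L=156 R=101
Round 3 (k=35): L=101 R=74
Round 4 (k=6): L=74 R=166
Round 5 (k=31): L=166 R=107
Round 6 (k=35): L=107 R=14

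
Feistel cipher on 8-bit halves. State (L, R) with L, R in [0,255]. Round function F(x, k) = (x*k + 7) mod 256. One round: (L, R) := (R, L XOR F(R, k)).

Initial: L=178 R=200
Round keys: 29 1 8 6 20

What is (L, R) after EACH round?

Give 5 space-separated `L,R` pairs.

Answer: 200,29 29,236 236,122 122,15 15,73

Derivation:
Round 1 (k=29): L=200 R=29
Round 2 (k=1): L=29 R=236
Round 3 (k=8): L=236 R=122
Round 4 (k=6): L=122 R=15
Round 5 (k=20): L=15 R=73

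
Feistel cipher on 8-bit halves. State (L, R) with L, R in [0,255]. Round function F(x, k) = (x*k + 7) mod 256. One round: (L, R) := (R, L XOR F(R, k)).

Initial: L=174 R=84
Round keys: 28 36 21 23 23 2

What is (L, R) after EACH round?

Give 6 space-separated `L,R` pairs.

Answer: 84,153 153,223 223,203 203,155 155,63 63,30

Derivation:
Round 1 (k=28): L=84 R=153
Round 2 (k=36): L=153 R=223
Round 3 (k=21): L=223 R=203
Round 4 (k=23): L=203 R=155
Round 5 (k=23): L=155 R=63
Round 6 (k=2): L=63 R=30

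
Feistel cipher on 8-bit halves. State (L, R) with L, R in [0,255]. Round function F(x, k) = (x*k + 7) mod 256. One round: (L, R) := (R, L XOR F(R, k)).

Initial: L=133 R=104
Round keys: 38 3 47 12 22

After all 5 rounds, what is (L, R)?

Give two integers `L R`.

Answer: 242 99

Derivation:
Round 1 (k=38): L=104 R=242
Round 2 (k=3): L=242 R=181
Round 3 (k=47): L=181 R=176
Round 4 (k=12): L=176 R=242
Round 5 (k=22): L=242 R=99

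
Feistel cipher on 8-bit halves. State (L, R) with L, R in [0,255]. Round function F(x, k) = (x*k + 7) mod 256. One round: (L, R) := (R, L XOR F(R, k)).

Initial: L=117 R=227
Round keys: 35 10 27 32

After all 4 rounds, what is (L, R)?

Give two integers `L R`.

Answer: 160 29

Derivation:
Round 1 (k=35): L=227 R=101
Round 2 (k=10): L=101 R=26
Round 3 (k=27): L=26 R=160
Round 4 (k=32): L=160 R=29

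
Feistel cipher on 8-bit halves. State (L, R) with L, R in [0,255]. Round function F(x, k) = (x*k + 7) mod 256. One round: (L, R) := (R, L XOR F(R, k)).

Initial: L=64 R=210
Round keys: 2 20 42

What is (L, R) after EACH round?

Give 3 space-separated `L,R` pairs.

Answer: 210,235 235,177 177,250

Derivation:
Round 1 (k=2): L=210 R=235
Round 2 (k=20): L=235 R=177
Round 3 (k=42): L=177 R=250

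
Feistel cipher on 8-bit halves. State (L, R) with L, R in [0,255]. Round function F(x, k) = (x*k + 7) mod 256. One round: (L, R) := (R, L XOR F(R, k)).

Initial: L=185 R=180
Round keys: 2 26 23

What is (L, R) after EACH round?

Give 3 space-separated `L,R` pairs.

Round 1 (k=2): L=180 R=214
Round 2 (k=26): L=214 R=119
Round 3 (k=23): L=119 R=110

Answer: 180,214 214,119 119,110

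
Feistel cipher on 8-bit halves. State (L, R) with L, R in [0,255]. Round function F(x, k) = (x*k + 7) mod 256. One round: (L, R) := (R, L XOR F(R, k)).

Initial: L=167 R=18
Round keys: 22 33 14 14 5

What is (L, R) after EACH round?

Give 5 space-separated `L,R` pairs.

Round 1 (k=22): L=18 R=52
Round 2 (k=33): L=52 R=169
Round 3 (k=14): L=169 R=113
Round 4 (k=14): L=113 R=156
Round 5 (k=5): L=156 R=98

Answer: 18,52 52,169 169,113 113,156 156,98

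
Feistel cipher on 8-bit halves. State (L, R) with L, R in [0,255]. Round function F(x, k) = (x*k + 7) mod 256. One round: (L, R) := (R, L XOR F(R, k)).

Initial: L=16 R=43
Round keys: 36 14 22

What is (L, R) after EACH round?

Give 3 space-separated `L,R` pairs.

Round 1 (k=36): L=43 R=3
Round 2 (k=14): L=3 R=26
Round 3 (k=22): L=26 R=64

Answer: 43,3 3,26 26,64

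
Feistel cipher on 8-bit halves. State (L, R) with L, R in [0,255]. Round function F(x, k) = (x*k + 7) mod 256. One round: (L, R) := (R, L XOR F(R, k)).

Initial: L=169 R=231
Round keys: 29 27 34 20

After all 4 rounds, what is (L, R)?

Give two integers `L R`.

Round 1 (k=29): L=231 R=155
Round 2 (k=27): L=155 R=135
Round 3 (k=34): L=135 R=110
Round 4 (k=20): L=110 R=24

Answer: 110 24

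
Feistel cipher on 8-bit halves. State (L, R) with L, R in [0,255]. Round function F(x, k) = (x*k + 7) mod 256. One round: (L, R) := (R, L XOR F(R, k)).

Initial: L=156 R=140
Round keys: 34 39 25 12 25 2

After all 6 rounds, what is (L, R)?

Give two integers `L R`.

Answer: 66 12

Derivation:
Round 1 (k=34): L=140 R=3
Round 2 (k=39): L=3 R=240
Round 3 (k=25): L=240 R=116
Round 4 (k=12): L=116 R=135
Round 5 (k=25): L=135 R=66
Round 6 (k=2): L=66 R=12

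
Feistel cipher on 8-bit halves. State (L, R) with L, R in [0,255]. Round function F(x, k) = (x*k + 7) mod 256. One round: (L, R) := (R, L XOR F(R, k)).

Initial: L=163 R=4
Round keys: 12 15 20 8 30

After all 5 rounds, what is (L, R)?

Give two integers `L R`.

Answer: 136 48

Derivation:
Round 1 (k=12): L=4 R=148
Round 2 (k=15): L=148 R=183
Round 3 (k=20): L=183 R=199
Round 4 (k=8): L=199 R=136
Round 5 (k=30): L=136 R=48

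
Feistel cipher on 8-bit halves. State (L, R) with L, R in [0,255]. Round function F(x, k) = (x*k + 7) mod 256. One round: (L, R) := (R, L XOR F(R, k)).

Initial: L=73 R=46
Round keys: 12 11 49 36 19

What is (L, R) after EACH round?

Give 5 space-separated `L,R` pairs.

Round 1 (k=12): L=46 R=102
Round 2 (k=11): L=102 R=71
Round 3 (k=49): L=71 R=248
Round 4 (k=36): L=248 R=160
Round 5 (k=19): L=160 R=31

Answer: 46,102 102,71 71,248 248,160 160,31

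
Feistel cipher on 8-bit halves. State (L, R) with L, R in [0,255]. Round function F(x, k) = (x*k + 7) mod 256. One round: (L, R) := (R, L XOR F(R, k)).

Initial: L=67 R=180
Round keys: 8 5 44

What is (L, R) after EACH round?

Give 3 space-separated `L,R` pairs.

Answer: 180,228 228,207 207,127

Derivation:
Round 1 (k=8): L=180 R=228
Round 2 (k=5): L=228 R=207
Round 3 (k=44): L=207 R=127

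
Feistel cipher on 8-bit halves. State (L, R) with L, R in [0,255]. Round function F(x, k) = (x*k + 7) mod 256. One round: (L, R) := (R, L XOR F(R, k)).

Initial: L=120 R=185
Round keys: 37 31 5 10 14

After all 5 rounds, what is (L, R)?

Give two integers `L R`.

Round 1 (k=37): L=185 R=188
Round 2 (k=31): L=188 R=114
Round 3 (k=5): L=114 R=253
Round 4 (k=10): L=253 R=155
Round 5 (k=14): L=155 R=124

Answer: 155 124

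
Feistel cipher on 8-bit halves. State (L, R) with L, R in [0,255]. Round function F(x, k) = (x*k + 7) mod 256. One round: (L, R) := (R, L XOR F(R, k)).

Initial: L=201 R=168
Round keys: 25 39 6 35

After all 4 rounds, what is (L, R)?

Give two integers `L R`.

Answer: 123 33

Derivation:
Round 1 (k=25): L=168 R=166
Round 2 (k=39): L=166 R=249
Round 3 (k=6): L=249 R=123
Round 4 (k=35): L=123 R=33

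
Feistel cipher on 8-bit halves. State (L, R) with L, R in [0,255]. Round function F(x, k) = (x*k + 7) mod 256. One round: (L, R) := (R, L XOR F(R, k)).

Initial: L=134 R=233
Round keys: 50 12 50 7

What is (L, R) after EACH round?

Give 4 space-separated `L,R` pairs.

Round 1 (k=50): L=233 R=15
Round 2 (k=12): L=15 R=82
Round 3 (k=50): L=82 R=4
Round 4 (k=7): L=4 R=113

Answer: 233,15 15,82 82,4 4,113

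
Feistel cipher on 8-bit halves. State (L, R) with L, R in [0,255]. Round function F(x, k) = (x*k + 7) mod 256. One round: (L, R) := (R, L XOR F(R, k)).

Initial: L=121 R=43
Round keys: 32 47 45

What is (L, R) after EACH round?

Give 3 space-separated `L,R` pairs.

Answer: 43,30 30,162 162,159

Derivation:
Round 1 (k=32): L=43 R=30
Round 2 (k=47): L=30 R=162
Round 3 (k=45): L=162 R=159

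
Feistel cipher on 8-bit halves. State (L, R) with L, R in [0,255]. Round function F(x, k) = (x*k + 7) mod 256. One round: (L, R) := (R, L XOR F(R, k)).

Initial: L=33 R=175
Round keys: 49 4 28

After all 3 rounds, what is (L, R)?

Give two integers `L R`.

Answer: 12 240

Derivation:
Round 1 (k=49): L=175 R=167
Round 2 (k=4): L=167 R=12
Round 3 (k=28): L=12 R=240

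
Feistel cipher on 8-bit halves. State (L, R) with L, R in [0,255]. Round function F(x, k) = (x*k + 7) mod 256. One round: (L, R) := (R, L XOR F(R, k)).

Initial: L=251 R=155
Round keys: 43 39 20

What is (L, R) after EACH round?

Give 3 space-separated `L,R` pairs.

Answer: 155,235 235,79 79,216

Derivation:
Round 1 (k=43): L=155 R=235
Round 2 (k=39): L=235 R=79
Round 3 (k=20): L=79 R=216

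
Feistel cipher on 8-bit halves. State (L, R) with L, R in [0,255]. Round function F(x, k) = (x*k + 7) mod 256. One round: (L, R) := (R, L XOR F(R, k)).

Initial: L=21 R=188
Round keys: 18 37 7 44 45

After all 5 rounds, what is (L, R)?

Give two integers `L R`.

Round 1 (k=18): L=188 R=42
Round 2 (k=37): L=42 R=165
Round 3 (k=7): L=165 R=160
Round 4 (k=44): L=160 R=34
Round 5 (k=45): L=34 R=161

Answer: 34 161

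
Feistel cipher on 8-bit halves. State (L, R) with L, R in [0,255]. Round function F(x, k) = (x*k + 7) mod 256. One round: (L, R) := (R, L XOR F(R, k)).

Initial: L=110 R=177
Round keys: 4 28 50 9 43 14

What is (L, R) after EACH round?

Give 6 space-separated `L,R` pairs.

Round 1 (k=4): L=177 R=165
Round 2 (k=28): L=165 R=162
Round 3 (k=50): L=162 R=14
Round 4 (k=9): L=14 R=39
Round 5 (k=43): L=39 R=154
Round 6 (k=14): L=154 R=84

Answer: 177,165 165,162 162,14 14,39 39,154 154,84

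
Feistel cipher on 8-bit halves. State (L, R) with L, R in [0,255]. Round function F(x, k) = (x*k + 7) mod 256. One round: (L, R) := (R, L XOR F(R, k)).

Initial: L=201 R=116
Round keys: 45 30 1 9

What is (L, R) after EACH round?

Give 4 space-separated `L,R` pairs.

Answer: 116,162 162,119 119,220 220,180

Derivation:
Round 1 (k=45): L=116 R=162
Round 2 (k=30): L=162 R=119
Round 3 (k=1): L=119 R=220
Round 4 (k=9): L=220 R=180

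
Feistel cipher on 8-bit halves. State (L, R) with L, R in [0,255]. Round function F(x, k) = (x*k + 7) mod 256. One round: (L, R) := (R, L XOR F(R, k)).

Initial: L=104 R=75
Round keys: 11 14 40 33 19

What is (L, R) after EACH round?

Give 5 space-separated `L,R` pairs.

Round 1 (k=11): L=75 R=40
Round 2 (k=14): L=40 R=124
Round 3 (k=40): L=124 R=79
Round 4 (k=33): L=79 R=74
Round 5 (k=19): L=74 R=202

Answer: 75,40 40,124 124,79 79,74 74,202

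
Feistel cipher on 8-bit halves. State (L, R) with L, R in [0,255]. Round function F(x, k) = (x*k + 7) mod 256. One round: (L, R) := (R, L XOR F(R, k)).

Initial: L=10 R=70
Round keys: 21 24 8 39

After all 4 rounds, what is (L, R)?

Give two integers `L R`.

Round 1 (k=21): L=70 R=207
Round 2 (k=24): L=207 R=41
Round 3 (k=8): L=41 R=128
Round 4 (k=39): L=128 R=174

Answer: 128 174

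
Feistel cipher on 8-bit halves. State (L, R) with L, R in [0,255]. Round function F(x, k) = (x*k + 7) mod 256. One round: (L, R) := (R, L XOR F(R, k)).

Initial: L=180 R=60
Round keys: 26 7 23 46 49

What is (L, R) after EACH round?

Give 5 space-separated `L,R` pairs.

Answer: 60,171 171,136 136,148 148,23 23,250

Derivation:
Round 1 (k=26): L=60 R=171
Round 2 (k=7): L=171 R=136
Round 3 (k=23): L=136 R=148
Round 4 (k=46): L=148 R=23
Round 5 (k=49): L=23 R=250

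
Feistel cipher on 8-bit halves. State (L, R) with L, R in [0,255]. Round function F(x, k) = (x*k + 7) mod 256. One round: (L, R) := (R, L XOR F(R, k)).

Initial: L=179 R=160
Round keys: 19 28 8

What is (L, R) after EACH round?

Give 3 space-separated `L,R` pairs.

Answer: 160,84 84,151 151,235

Derivation:
Round 1 (k=19): L=160 R=84
Round 2 (k=28): L=84 R=151
Round 3 (k=8): L=151 R=235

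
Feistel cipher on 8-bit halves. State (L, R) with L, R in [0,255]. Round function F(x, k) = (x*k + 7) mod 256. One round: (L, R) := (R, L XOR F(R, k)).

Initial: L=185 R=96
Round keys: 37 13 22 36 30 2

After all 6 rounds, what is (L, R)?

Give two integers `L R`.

Round 1 (k=37): L=96 R=94
Round 2 (k=13): L=94 R=173
Round 3 (k=22): L=173 R=187
Round 4 (k=36): L=187 R=254
Round 5 (k=30): L=254 R=112
Round 6 (k=2): L=112 R=25

Answer: 112 25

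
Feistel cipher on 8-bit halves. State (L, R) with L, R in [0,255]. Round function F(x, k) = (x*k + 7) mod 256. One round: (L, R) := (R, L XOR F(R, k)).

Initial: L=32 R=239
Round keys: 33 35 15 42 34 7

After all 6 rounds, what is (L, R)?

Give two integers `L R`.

Round 1 (k=33): L=239 R=246
Round 2 (k=35): L=246 R=70
Round 3 (k=15): L=70 R=215
Round 4 (k=42): L=215 R=11
Round 5 (k=34): L=11 R=170
Round 6 (k=7): L=170 R=166

Answer: 170 166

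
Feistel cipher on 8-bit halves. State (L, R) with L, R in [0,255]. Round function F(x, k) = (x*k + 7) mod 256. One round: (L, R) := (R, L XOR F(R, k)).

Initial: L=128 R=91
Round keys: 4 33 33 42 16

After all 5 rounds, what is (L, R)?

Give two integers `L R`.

Round 1 (k=4): L=91 R=243
Round 2 (k=33): L=243 R=1
Round 3 (k=33): L=1 R=219
Round 4 (k=42): L=219 R=244
Round 5 (k=16): L=244 R=156

Answer: 244 156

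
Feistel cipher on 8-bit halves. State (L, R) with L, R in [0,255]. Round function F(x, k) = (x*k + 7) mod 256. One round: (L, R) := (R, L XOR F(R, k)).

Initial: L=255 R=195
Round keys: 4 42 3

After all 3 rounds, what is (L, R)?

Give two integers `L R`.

Answer: 124 151

Derivation:
Round 1 (k=4): L=195 R=236
Round 2 (k=42): L=236 R=124
Round 3 (k=3): L=124 R=151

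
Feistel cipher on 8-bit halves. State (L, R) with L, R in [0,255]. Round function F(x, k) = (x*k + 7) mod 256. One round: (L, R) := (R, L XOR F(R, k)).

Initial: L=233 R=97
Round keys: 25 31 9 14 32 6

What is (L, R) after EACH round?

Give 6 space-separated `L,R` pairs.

Round 1 (k=25): L=97 R=105
Round 2 (k=31): L=105 R=223
Round 3 (k=9): L=223 R=183
Round 4 (k=14): L=183 R=214
Round 5 (k=32): L=214 R=112
Round 6 (k=6): L=112 R=113

Answer: 97,105 105,223 223,183 183,214 214,112 112,113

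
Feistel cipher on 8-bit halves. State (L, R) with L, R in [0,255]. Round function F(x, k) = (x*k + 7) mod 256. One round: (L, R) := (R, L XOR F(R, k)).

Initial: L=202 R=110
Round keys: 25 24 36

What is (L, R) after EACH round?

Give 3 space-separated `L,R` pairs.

Round 1 (k=25): L=110 R=15
Round 2 (k=24): L=15 R=1
Round 3 (k=36): L=1 R=36

Answer: 110,15 15,1 1,36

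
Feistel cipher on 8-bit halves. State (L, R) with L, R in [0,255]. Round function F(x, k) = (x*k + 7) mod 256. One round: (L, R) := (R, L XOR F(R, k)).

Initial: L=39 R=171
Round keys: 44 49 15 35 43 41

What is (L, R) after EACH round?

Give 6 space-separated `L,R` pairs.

Round 1 (k=44): L=171 R=76
Round 2 (k=49): L=76 R=56
Round 3 (k=15): L=56 R=3
Round 4 (k=35): L=3 R=72
Round 5 (k=43): L=72 R=28
Round 6 (k=41): L=28 R=203

Answer: 171,76 76,56 56,3 3,72 72,28 28,203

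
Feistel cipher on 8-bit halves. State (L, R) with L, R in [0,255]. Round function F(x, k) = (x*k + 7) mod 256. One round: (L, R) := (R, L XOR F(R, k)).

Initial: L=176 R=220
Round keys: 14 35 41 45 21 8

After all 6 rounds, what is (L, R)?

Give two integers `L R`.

Answer: 242 104

Derivation:
Round 1 (k=14): L=220 R=191
Round 2 (k=35): L=191 R=248
Round 3 (k=41): L=248 R=0
Round 4 (k=45): L=0 R=255
Round 5 (k=21): L=255 R=242
Round 6 (k=8): L=242 R=104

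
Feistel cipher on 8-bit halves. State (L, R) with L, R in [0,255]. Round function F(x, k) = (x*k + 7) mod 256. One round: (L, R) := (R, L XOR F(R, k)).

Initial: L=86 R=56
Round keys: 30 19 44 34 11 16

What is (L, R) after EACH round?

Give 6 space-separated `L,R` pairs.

Answer: 56,193 193,98 98,30 30,97 97,44 44,166

Derivation:
Round 1 (k=30): L=56 R=193
Round 2 (k=19): L=193 R=98
Round 3 (k=44): L=98 R=30
Round 4 (k=34): L=30 R=97
Round 5 (k=11): L=97 R=44
Round 6 (k=16): L=44 R=166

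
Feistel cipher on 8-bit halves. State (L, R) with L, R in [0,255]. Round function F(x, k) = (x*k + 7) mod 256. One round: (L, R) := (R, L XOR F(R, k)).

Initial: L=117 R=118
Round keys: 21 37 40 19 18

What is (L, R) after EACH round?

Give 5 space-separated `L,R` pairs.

Answer: 118,192 192,177 177,111 111,245 245,46

Derivation:
Round 1 (k=21): L=118 R=192
Round 2 (k=37): L=192 R=177
Round 3 (k=40): L=177 R=111
Round 4 (k=19): L=111 R=245
Round 5 (k=18): L=245 R=46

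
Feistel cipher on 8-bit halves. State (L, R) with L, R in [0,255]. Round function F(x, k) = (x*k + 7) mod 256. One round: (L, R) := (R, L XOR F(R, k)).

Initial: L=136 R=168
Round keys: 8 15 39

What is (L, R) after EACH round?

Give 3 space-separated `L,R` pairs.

Round 1 (k=8): L=168 R=207
Round 2 (k=15): L=207 R=128
Round 3 (k=39): L=128 R=72

Answer: 168,207 207,128 128,72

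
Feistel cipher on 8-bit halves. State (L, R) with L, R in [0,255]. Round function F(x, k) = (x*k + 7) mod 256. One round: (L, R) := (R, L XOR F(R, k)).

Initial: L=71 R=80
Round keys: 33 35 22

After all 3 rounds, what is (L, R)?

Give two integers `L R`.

Round 1 (k=33): L=80 R=16
Round 2 (k=35): L=16 R=103
Round 3 (k=22): L=103 R=241

Answer: 103 241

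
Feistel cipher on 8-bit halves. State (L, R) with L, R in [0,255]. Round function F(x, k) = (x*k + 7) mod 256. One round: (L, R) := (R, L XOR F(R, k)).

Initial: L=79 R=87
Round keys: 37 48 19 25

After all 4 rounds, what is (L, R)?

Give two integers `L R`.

Answer: 50 73

Derivation:
Round 1 (k=37): L=87 R=213
Round 2 (k=48): L=213 R=160
Round 3 (k=19): L=160 R=50
Round 4 (k=25): L=50 R=73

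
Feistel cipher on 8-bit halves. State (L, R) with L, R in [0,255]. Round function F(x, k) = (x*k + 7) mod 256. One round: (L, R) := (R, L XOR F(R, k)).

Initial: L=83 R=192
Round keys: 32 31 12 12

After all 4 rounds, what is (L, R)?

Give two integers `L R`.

Round 1 (k=32): L=192 R=84
Round 2 (k=31): L=84 R=243
Round 3 (k=12): L=243 R=63
Round 4 (k=12): L=63 R=8

Answer: 63 8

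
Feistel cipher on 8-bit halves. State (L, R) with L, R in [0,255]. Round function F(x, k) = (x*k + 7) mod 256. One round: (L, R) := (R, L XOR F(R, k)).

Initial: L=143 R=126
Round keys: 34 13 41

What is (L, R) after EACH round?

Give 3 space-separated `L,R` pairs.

Answer: 126,76 76,157 157,96

Derivation:
Round 1 (k=34): L=126 R=76
Round 2 (k=13): L=76 R=157
Round 3 (k=41): L=157 R=96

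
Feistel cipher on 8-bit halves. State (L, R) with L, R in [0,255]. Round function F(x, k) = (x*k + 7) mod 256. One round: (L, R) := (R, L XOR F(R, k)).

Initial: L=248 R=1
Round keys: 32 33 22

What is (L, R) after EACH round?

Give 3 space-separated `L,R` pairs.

Round 1 (k=32): L=1 R=223
Round 2 (k=33): L=223 R=199
Round 3 (k=22): L=199 R=254

Answer: 1,223 223,199 199,254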